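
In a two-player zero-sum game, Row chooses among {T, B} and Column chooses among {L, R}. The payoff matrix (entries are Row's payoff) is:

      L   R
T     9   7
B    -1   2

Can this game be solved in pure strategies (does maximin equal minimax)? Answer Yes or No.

Yes

Row minima: T → 7, B → -1; maximin = 7.
Column maxima: L → 9, R → 7; minimax = 7.
maximin = minimax = 7, so a saddle point exists.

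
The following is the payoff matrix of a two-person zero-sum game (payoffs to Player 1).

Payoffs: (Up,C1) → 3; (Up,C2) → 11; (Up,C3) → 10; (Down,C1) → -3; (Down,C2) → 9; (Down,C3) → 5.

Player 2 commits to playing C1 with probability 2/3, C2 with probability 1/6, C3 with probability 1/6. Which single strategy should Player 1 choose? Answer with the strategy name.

Expected payoff of Up: (2/3)·3 + (1/6)·11 + (1/6)·10 = 11/2.
Expected payoff of Down: (2/3)·(-3) + (1/6)·9 + (1/6)·5 = 1/3.
The largest is 11/2, so Player 1's best response is Up.

Up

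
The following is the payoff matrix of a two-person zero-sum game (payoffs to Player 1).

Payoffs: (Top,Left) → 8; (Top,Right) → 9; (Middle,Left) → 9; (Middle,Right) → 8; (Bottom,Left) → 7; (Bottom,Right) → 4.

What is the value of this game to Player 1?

17/2

Row minima: Top → 8, Middle → 8, Bottom → 4; maximin = 8.
Column maxima: Left → 9, Right → 9; minimax = 9.
8 ≠ 9, so there is no saddle point; optimal play is mixed.
Bottom is strictly dominated by Top, so Player 1 never plays it.
On the remaining 2×2 (Top, Middle vs Left, Right):
Let Player 1 play Top with probability p. Expected payoff against Left: 8p + 9(1−p) = −p + 9; against Right: 9p + 8(1−p) = p + 8.
Setting these equal: −p + 9 = p + 8 ⇒ −2p = -1 ⇒ p = 1/2, and the value is (-1)·(1/2) + 9 = 17/2.
For Player 2: with q = P(Left), equating Top's and Middle's payoffs gives −q + 9 = q + 8 ⇒ q = 1/2.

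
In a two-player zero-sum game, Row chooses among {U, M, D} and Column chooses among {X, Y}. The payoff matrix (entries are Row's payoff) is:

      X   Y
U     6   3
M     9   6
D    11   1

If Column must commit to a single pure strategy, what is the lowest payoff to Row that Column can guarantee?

Column maxima: X → 11, Y → 6.
The smallest of these is 6.

6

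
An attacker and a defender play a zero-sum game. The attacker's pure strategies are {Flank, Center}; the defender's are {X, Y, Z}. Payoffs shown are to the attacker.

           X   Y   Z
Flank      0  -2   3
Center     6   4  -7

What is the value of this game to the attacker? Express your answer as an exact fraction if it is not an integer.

Row minima: Flank → -2, Center → -7; maximin = -2.
Column maxima: X → 6, Y → 4, Z → 3; minimax = 3.
-2 ≠ 3, so there is no saddle point; optimal play is mixed.
X is strictly dominated by Y (it gives the attacker strictly more in every row), so the defender never plays it.
On the remaining 2×2 (Flank, Center vs Y, Z):
Let the attacker play Flank with probability p. Expected payoff against Y: (-2)p + 4(1−p) = −6p + 4; against Z: 3p + (-7)(1−p) = 10p − 7.
Setting these equal: −6p + 4 = 10p − 7 ⇒ −16p = -11 ⇒ p = 11/16, and the value is (-6)·(11/16) + 4 = -1/8.
For the defender: with q = P(Y), equating Flank's and Center's payoffs gives −5q + 3 = 11q − 7 ⇒ q = 5/8.

-1/8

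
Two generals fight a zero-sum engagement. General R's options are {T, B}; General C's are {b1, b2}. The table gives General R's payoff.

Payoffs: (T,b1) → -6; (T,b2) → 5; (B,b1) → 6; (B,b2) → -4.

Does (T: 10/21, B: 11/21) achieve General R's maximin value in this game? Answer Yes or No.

Yes

Against b1 this mix gives (10/21)·(-6) + (11/21)·6 = 2/7.
Against b2 this mix gives (10/21)·5 + (11/21)·(-4) = 2/7.
All of General C's active replies (b1, b2) yield 2/7, and no column does worse for General R. The mix makes General C indifferent and guarantees 2/7, so it is optimal.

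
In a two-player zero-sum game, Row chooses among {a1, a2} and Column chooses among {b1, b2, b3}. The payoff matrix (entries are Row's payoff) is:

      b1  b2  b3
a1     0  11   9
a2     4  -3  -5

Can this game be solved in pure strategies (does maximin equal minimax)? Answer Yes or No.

Row minima: a1 → 0, a2 → -5; maximin = 0.
Column maxima: b1 → 4, b2 → 11, b3 → 9; minimax = 4.
0 ≠ 4, so no pure-strategy equilibrium exists.

No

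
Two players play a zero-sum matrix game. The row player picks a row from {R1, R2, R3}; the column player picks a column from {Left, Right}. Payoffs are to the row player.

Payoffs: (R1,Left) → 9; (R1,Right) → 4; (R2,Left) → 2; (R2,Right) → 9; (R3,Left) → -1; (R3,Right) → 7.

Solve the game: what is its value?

Row minima: R1 → 4, R2 → 2, R3 → -1; maximin = 4.
Column maxima: Left → 9, Right → 9; minimax = 9.
4 ≠ 9, so there is no saddle point; optimal play is mixed.
R3 is strictly dominated by R2, so the row player never plays it.
On the remaining 2×2 (R1, R2 vs Left, Right):
Let the row player play R1 with probability p. Expected payoff against Left: 9p + 2(1−p) = 7p + 2; against Right: 4p + 9(1−p) = −5p + 9.
Setting these equal: 7p + 2 = −5p + 9 ⇒ 12p = 7 ⇒ p = 7/12, and the value is (7)·(7/12) + 2 = 73/12.
For the column player: with q = P(Left), equating R1's and R2's payoffs gives 5q + 4 = −7q + 9 ⇒ q = 5/12.

73/12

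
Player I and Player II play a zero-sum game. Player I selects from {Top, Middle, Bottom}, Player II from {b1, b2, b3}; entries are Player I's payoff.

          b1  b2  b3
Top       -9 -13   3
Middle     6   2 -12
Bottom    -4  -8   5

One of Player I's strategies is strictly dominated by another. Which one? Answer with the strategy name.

Bottom gives a strictly higher payoff than Top against every column: -4 > -9, -8 > -13, 5 > 3.
So Top is strictly dominated and Player I never plays it.

Top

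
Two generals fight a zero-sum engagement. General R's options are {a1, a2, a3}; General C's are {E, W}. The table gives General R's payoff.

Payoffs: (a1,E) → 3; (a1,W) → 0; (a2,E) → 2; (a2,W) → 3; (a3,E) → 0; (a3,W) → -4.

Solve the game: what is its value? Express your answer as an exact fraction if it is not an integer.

Row minima: a1 → 0, a2 → 2, a3 → -4; maximin = 2.
Column maxima: E → 3, W → 3; minimax = 3.
2 ≠ 3, so there is no saddle point; optimal play is mixed.
a3 is strictly dominated by a1, so General R never plays it.
On the remaining 2×2 (a1, a2 vs E, W):
Let General R play a1 with probability p. Expected payoff against E: 3p + 2(1−p) = p + 2; against W: 0p + 3(1−p) = −3p + 3.
Setting these equal: p + 2 = −3p + 3 ⇒ 4p = 1 ⇒ p = 1/4, and the value is (1)·(1/4) + 2 = 9/4.
For General C: with q = P(E), equating a1's and a2's payoffs gives 3q = −q + 3 ⇒ q = 3/4.

9/4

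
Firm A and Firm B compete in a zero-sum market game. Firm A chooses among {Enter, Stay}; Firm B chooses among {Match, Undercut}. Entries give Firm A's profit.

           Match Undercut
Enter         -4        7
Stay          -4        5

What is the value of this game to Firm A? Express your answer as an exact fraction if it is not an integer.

-4

Row minima: Enter → -4, Stay → -4; maximin = -4.
Column maxima: Match → -4, Undercut → 7; minimax = -4.
Since maximin = minimax = -4, there is a saddle point and the value is -4.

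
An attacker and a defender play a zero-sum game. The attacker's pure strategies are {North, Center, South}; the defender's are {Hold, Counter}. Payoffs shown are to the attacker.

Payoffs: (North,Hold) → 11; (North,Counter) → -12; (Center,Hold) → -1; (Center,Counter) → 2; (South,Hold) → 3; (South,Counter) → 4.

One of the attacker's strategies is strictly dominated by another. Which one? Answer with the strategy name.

Center

South gives a strictly higher payoff than Center against every column: 3 > -1, 4 > 2.
So Center is strictly dominated and the attacker never plays it.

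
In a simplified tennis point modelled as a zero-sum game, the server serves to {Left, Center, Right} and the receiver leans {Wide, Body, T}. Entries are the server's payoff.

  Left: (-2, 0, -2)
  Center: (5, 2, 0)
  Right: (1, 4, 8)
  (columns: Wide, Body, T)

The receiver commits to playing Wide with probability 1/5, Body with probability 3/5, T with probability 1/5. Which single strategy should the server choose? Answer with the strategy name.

Expected payoff of Left: (1/5)·(-2) + (3/5)·0 + (1/5)·(-2) = -4/5.
Expected payoff of Center: (1/5)·5 + (3/5)·2 + (1/5)·0 = 11/5.
Expected payoff of Right: (1/5)·1 + (3/5)·4 + (1/5)·8 = 21/5.
The largest is 21/5, so the server's best response is Right.

Right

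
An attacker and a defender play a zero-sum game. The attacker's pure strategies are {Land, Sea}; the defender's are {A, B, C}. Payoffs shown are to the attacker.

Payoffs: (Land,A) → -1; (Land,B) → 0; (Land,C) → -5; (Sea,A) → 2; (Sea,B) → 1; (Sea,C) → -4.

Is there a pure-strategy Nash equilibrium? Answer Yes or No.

Yes

Row minima: Land → -5, Sea → -4; maximin = -4.
Column maxima: A → 2, B → 1, C → -4; minimax = -4.
maximin = minimax = -4, so a saddle point exists.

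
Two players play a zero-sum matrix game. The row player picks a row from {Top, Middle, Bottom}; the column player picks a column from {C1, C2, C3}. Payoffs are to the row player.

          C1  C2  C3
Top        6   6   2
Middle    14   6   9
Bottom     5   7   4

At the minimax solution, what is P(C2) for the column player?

Row minima: Top → 2, Middle → 6, Bottom → 4; maximin = 6.
Column maxima: C1 → 14, C2 → 7, C3 → 9; minimax = 7.
6 ≠ 7, so there is no saddle point; optimal play is mixed.
C1 is strictly dominated by C3 (it gives the row player strictly more in every row), so the column player never plays it.
With C1 eliminated, Top is strictly dominated by Bottom (Bottom gives the row player strictly more in every remaining column), so the row player never plays it.
On the remaining 2×2 (Middle, Bottom vs C2, C3):
Let the row player play Middle with probability p. Expected payoff against C2: 6p + 7(1−p) = −p + 7; against C3: 9p + 4(1−p) = 5p + 4.
Setting these equal: −p + 7 = 5p + 4 ⇒ −6p = -3 ⇒ p = 1/2, and the value is (-1)·(1/2) + 7 = 13/2.
For the column player: with q = P(C2), equating Middle's and Bottom's payoffs gives −3q + 9 = 3q + 4 ⇒ q = 5/6.

5/6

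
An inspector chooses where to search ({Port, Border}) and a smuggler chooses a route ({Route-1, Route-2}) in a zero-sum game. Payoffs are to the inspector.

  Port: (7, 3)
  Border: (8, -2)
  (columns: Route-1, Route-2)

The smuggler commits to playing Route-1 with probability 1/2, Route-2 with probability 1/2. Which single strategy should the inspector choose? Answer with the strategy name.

Port

Expected payoff of Port: (1/2)·7 + (1/2)·3 = 5.
Expected payoff of Border: (1/2)·8 + (1/2)·(-2) = 3.
The largest is 5, so the inspector's best response is Port.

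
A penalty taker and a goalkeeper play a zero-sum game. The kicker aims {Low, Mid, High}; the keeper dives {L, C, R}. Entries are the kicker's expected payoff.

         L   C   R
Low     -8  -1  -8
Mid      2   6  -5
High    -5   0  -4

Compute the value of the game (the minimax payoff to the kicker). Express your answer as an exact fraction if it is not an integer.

-33/8

Row minima: Low → -8, Mid → -5, High → -5; maximin = -5.
Column maxima: L → 2, C → 6, R → -4; minimax = -4.
-5 ≠ -4, so there is no saddle point; optimal play is mixed.
Low is strictly dominated by Mid, so the kicker never plays it.
C is strictly dominated by L (it gives the kicker strictly more in every row), so the keeper never plays it.
On the remaining 2×2 (Mid, High vs L, R):
Let the kicker play Mid with probability p. Expected payoff against L: 2p + (-5)(1−p) = 7p − 5; against R: (-5)p + (-4)(1−p) = −p − 4.
Setting these equal: 7p − 5 = −p − 4 ⇒ 8p = 1 ⇒ p = 1/8, and the value is (7)·(1/8) − 5 = -33/8.
For the keeper: with q = P(L), equating Mid's and High's payoffs gives 7q − 5 = −q − 4 ⇒ q = 1/8.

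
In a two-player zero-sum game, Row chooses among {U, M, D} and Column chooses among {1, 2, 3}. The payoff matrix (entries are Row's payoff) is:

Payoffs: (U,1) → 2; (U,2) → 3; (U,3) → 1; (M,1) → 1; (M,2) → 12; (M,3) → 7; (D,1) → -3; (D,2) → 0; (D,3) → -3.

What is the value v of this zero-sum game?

13/7

Row minima: U → 1, M → 1, D → -3; maximin = 1.
Column maxima: 1 → 2, 2 → 12, 3 → 7; minimax = 2.
1 ≠ 2, so there is no saddle point; optimal play is mixed.
D is strictly dominated by U, so Row never plays it.
2 is strictly dominated by 1 (it gives Row strictly more in every row), so Column never plays it.
On the remaining 2×2 (U, M vs 1, 3):
Let Row play U with probability p. Expected payoff against 1: 2p + 1(1−p) = p + 1; against 3: 1p + 7(1−p) = −6p + 7.
Setting these equal: p + 1 = −6p + 7 ⇒ 7p = 6 ⇒ p = 6/7, and the value is (1)·(6/7) + 1 = 13/7.
For Column: with q = P(1), equating U's and M's payoffs gives q + 1 = −6q + 7 ⇒ q = 6/7.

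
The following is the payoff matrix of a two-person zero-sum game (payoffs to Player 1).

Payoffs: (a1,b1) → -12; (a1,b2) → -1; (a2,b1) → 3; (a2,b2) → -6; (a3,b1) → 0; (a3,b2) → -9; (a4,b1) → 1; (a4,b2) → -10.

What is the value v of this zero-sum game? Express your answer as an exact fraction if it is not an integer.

-15/4

Row minima: a1 → -12, a2 → -6, a3 → -9, a4 → -10; maximin = -6.
Column maxima: b1 → 3, b2 → -1; minimax = -1.
-6 ≠ -1, so there is no saddle point; optimal play is mixed.
a3 is strictly dominated by a2, so Player 1 never plays it.
a4 is strictly dominated by a2, so Player 1 never plays it.
On the remaining 2×2 (a1, a2 vs b1, b2):
Let Player 1 play a1 with probability p. Expected payoff against b1: (-12)p + 3(1−p) = −15p + 3; against b2: (-1)p + (-6)(1−p) = 5p − 6.
Setting these equal: −15p + 3 = 5p − 6 ⇒ −20p = -9 ⇒ p = 9/20, and the value is (-15)·(9/20) + 3 = -15/4.
For Player 2: with q = P(b1), equating a1's and a2's payoffs gives −11q − 1 = 9q − 6 ⇒ q = 1/4.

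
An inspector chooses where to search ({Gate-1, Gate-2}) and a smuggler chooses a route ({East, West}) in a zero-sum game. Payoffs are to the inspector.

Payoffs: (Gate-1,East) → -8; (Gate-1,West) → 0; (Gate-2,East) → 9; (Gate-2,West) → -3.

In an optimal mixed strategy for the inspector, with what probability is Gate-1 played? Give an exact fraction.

Row minima: Gate-1 → -8, Gate-2 → -3; maximin = -3.
Column maxima: East → 9, West → 0; minimax = 0.
-3 ≠ 0, so there is no saddle point; optimal play is mixed.
Let the inspector play Gate-1 with probability p. Expected payoff against East: (-8)p + 9(1−p) = −17p + 9; against West: 0p + (-3)(1−p) = 3p − 3.
Setting these equal: −17p + 9 = 3p − 3 ⇒ −20p = -12 ⇒ p = 3/5, and the value is (-17)·(3/5) + 9 = -6/5.
For the smuggler: with q = P(East), equating Gate-1's and Gate-2's payoffs gives −8q = 12q − 3 ⇒ q = 3/20.

3/5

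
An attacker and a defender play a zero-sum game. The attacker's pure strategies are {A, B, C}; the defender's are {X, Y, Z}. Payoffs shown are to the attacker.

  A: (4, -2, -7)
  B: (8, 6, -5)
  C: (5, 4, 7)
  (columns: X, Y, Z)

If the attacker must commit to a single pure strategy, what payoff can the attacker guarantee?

4

Row minima: A → -7, B → -5, C → 4.
The best of these is 4.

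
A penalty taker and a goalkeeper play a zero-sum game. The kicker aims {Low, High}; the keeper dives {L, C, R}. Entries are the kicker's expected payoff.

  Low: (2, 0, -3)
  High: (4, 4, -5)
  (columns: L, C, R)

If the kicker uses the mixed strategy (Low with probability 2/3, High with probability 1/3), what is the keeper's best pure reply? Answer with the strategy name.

R

If the keeper plays L, the kicker's expected payoff is (2/3)·2 + (1/3)·4 = 8/3.
If the keeper plays C, the kicker's expected payoff is (2/3)·0 + (1/3)·4 = 4/3.
If the keeper plays R, the kicker's expected payoff is (2/3)·(-3) + (1/3)·(-5) = -11/3.
The keeper minimizes the kicker's payoff; the smallest is -11/3, so the best response is R.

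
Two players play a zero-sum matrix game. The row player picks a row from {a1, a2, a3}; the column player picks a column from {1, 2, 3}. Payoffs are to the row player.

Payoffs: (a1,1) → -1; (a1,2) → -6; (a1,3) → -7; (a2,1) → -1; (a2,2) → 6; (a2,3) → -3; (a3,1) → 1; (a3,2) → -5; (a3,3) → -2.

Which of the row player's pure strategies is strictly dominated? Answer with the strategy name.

a3 gives a strictly higher payoff than a1 against every column: 1 > -1, -5 > -6, -2 > -7.
So a1 is strictly dominated and the row player never plays it.

a1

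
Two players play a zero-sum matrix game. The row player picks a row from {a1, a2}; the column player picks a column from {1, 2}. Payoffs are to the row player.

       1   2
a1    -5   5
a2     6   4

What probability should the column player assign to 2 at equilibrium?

11/12

Row minima: a1 → -5, a2 → 4; maximin = 4.
Column maxima: 1 → 6, 2 → 5; minimax = 5.
4 ≠ 5, so there is no saddle point; optimal play is mixed.
Let the row player play a1 with probability p. Expected payoff against 1: (-5)p + 6(1−p) = −11p + 6; against 2: 5p + 4(1−p) = p + 4.
Setting these equal: −11p + 6 = p + 4 ⇒ −12p = -2 ⇒ p = 1/6, and the value is (-11)·(1/6) + 6 = 25/6.
For the column player: with q = P(1), equating a1's and a2's payoffs gives −10q + 5 = 2q + 4 ⇒ q = 1/12.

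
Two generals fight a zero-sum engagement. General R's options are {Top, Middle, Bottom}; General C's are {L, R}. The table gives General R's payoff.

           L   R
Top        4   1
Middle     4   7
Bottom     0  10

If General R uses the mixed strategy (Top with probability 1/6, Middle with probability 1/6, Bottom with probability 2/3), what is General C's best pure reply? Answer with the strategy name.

L

If General C plays L, General R's expected payoff is (1/6)·4 + (1/6)·4 + (2/3)·0 = 4/3.
If General C plays R, General R's expected payoff is (1/6)·1 + (1/6)·7 + (2/3)·10 = 8.
General C minimizes General R's payoff; the smallest is 4/3, so the best response is L.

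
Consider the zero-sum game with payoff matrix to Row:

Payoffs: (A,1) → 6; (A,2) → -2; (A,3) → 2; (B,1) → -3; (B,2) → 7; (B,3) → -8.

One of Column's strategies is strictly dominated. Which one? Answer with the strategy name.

1

3 holds Row's payoff strictly below 1 in every row: 2 < 6, -8 < -3.
So 1 is strictly dominated for Column.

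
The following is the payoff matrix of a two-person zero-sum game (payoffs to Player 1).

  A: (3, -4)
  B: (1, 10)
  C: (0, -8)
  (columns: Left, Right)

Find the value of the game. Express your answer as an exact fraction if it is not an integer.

17/8

Row minima: A → -4, B → 1, C → -8; maximin = 1.
Column maxima: Left → 3, Right → 10; minimax = 3.
1 ≠ 3, so there is no saddle point; optimal play is mixed.
C is strictly dominated by A, so Player 1 never plays it.
On the remaining 2×2 (A, B vs Left, Right):
Let Player 1 play A with probability p. Expected payoff against Left: 3p + 1(1−p) = 2p + 1; against Right: (-4)p + 10(1−p) = −14p + 10.
Setting these equal: 2p + 1 = −14p + 10 ⇒ 16p = 9 ⇒ p = 9/16, and the value is (2)·(9/16) + 1 = 17/8.
For Player 2: with q = P(Left), equating A's and B's payoffs gives 7q − 4 = −9q + 10 ⇒ q = 7/8.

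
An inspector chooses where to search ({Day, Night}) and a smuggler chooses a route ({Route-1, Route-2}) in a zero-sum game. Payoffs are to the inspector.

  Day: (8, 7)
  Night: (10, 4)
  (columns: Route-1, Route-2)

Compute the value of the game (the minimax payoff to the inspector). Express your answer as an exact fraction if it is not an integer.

7

Row minima: Day → 7, Night → 4; maximin = 7.
Column maxima: Route-1 → 10, Route-2 → 7; minimax = 7.
Since maximin = minimax = 7, there is a saddle point and the value is 7.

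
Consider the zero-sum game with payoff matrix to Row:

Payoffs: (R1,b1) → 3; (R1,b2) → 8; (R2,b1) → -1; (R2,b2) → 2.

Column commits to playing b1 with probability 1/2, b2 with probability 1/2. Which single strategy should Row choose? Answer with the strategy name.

R1

Expected payoff of R1: (1/2)·3 + (1/2)·8 = 11/2.
Expected payoff of R2: (1/2)·(-1) + (1/2)·2 = 1/2.
The largest is 11/2, so Row's best response is R1.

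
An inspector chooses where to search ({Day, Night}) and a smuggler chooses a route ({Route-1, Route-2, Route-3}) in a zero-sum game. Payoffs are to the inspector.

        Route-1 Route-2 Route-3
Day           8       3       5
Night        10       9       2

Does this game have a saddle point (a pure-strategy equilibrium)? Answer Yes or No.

Row minima: Day → 3, Night → 2; maximin = 3.
Column maxima: Route-1 → 10, Route-2 → 9, Route-3 → 5; minimax = 5.
3 ≠ 5, so no pure-strategy equilibrium exists.

No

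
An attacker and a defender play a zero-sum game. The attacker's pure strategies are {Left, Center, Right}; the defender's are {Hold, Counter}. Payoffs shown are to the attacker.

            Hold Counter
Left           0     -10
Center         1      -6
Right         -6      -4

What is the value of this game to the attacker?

Row minima: Left → -10, Center → -6, Right → -6; maximin = -6.
Column maxima: Hold → 1, Counter → -4; minimax = -4.
-6 ≠ -4, so there is no saddle point; optimal play is mixed.
Left is strictly dominated by Center, so the attacker never plays it.
On the remaining 2×2 (Center, Right vs Hold, Counter):
Let the attacker play Center with probability p. Expected payoff against Hold: 1p + (-6)(1−p) = 7p − 6; against Counter: (-6)p + (-4)(1−p) = −2p − 4.
Setting these equal: 7p − 6 = −2p − 4 ⇒ 9p = 2 ⇒ p = 2/9, and the value is (7)·(2/9) − 6 = -40/9.
For the defender: with q = P(Hold), equating Center's and Right's payoffs gives 7q − 6 = −2q − 4 ⇒ q = 2/9.

-40/9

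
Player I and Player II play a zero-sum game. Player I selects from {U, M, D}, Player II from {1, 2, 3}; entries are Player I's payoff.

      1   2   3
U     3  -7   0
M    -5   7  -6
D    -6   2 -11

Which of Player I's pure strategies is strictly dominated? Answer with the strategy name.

D

M gives a strictly higher payoff than D against every column: -5 > -6, 7 > 2, -6 > -11.
So D is strictly dominated and Player I never plays it.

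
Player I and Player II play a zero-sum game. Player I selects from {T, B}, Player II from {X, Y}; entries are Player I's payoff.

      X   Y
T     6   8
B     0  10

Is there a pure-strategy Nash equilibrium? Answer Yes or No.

Row minima: T → 6, B → 0; maximin = 6.
Column maxima: X → 6, Y → 10; minimax = 6.
maximin = minimax = 6, so a saddle point exists.

Yes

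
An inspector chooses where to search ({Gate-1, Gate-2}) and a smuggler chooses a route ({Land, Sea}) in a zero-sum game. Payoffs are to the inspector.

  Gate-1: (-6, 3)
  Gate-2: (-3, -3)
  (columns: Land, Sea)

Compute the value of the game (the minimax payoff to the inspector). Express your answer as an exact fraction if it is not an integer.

-3

Row minima: Gate-1 → -6, Gate-2 → -3; maximin = -3.
Column maxima: Land → -3, Sea → 3; minimax = -3.
Since maximin = minimax = -3, there is a saddle point and the value is -3.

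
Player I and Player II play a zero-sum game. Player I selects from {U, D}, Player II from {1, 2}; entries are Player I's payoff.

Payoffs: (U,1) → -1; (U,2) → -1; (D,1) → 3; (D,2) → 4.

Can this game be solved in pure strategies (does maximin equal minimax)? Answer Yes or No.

Row minima: U → -1, D → 3; maximin = 3.
Column maxima: 1 → 3, 2 → 4; minimax = 3.
maximin = minimax = 3, so a saddle point exists.

Yes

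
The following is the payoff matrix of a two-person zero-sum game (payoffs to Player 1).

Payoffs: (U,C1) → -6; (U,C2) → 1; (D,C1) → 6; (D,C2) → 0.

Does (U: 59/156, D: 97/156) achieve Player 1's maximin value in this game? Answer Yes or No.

No

Against C1 this mix gives (59/156)·(-6) + (97/156)·6 = 19/13.
Against C2 this mix gives (59/156)·1 + (97/156)·0 = 59/156.
Player 2 will play C2, holding Player 1 to 59/156. Shifting weight toward the row that does better against C2 would raise this floor (the equalizing mix achieves 6/13 against both C2 and C1), so the proposed strategy is not optimal.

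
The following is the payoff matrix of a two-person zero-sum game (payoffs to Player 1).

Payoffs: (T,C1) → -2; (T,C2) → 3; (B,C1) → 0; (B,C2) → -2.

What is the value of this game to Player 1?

Row minima: T → -2, B → -2; maximin = -2.
Column maxima: C1 → 0, C2 → 3; minimax = 0.
-2 ≠ 0, so there is no saddle point; optimal play is mixed.
Let Player 1 play T with probability p. Expected payoff against C1: (-2)p + 0(1−p) = −2p; against C2: 3p + (-2)(1−p) = 5p − 2.
Setting these equal: −2p = 5p − 2 ⇒ −7p = -2 ⇒ p = 2/7, and the value is (-2)·(2/7) = -4/7.
For Player 2: with q = P(C1), equating T's and B's payoffs gives −5q + 3 = 2q − 2 ⇒ q = 5/7.

-4/7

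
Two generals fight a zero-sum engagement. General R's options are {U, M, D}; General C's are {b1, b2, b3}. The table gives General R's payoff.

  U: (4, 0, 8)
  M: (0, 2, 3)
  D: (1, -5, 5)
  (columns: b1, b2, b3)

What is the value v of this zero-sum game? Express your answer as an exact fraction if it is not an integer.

4/3

Row minima: U → 0, M → 0, D → -5; maximin = 0.
Column maxima: b1 → 4, b2 → 2, b3 → 8; minimax = 2.
0 ≠ 2, so there is no saddle point; optimal play is mixed.
D is strictly dominated by U, so General R never plays it.
b3 is strictly dominated by b1 (it gives General R strictly more in every row), so General C never plays it.
On the remaining 2×2 (U, M vs b1, b2):
Let General R play U with probability p. Expected payoff against b1: 4p + 0(1−p) = 4p; against b2: 0p + 2(1−p) = −2p + 2.
Setting these equal: 4p = −2p + 2 ⇒ 6p = 2 ⇒ p = 1/3, and the value is (4)·(1/3) = 4/3.
For General C: with q = P(b1), equating U's and M's payoffs gives 4q = −2q + 2 ⇒ q = 1/3.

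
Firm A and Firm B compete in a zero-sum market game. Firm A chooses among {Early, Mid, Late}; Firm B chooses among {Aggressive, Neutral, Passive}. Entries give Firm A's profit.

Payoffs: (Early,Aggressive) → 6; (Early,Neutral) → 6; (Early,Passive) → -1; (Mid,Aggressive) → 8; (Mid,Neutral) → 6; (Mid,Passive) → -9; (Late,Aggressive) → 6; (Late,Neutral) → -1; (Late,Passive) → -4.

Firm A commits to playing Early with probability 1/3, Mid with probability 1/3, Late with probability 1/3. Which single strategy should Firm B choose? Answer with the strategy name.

Passive

If Firm B plays Aggressive, Firm A's expected payoff is (1/3)·6 + (1/3)·8 + (1/3)·6 = 20/3.
If Firm B plays Neutral, Firm A's expected payoff is (1/3)·6 + (1/3)·6 + (1/3)·(-1) = 11/3.
If Firm B plays Passive, Firm A's expected payoff is (1/3)·(-1) + (1/3)·(-9) + (1/3)·(-4) = -14/3.
Firm B minimizes Firm A's payoff; the smallest is -14/3, so the best response is Passive.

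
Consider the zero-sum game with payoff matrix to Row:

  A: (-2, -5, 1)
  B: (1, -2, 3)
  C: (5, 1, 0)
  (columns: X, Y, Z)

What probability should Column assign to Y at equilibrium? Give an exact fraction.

Row minima: A → -5, B → -2, C → 0; maximin = 0.
Column maxima: X → 5, Y → 1, Z → 3; minimax = 1.
0 ≠ 1, so there is no saddle point; optimal play is mixed.
A is strictly dominated by B, so Row never plays it.
X is strictly dominated by Y (it gives Row strictly more in every row), so Column never plays it.
On the remaining 2×2 (B, C vs Y, Z):
Let Row play B with probability p. Expected payoff against Y: (-2)p + 1(1−p) = −3p + 1; against Z: 3p + 0(1−p) = 3p.
Setting these equal: −3p + 1 = 3p ⇒ −6p = -1 ⇒ p = 1/6, and the value is (-3)·(1/6) + 1 = 1/2.
For Column: with q = P(Y), equating B's and C's payoffs gives −5q + 3 = q ⇒ q = 1/2.

1/2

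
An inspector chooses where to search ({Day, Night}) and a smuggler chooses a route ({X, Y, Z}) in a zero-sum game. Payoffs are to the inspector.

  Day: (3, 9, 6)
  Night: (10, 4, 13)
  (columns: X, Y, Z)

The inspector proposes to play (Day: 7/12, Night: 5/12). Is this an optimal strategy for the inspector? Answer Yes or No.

Against X this mix gives (7/12)·3 + (5/12)·10 = 71/12.
Against Y this mix gives (7/12)·9 + (5/12)·4 = 83/12.
Against Z this mix gives (7/12)·6 + (5/12)·13 = 107/12.
The smuggler will play X, holding the inspector to 71/12. Shifting weight toward the row that does better against X would raise this floor (the equalizing mix achieves 13/2 against both X and Y), so the proposed strategy is not optimal.

No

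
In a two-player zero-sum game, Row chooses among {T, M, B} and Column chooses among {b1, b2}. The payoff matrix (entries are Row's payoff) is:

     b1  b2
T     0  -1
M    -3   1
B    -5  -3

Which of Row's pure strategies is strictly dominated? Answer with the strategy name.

B

T gives a strictly higher payoff than B against every column: 0 > -5, -1 > -3.
So B is strictly dominated and Row never plays it.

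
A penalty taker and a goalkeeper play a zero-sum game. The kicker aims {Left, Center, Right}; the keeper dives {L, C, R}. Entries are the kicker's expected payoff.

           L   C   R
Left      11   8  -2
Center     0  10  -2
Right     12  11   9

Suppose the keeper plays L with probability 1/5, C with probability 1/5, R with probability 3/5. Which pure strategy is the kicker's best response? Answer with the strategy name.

Expected payoff of Left: (1/5)·11 + (1/5)·8 + (3/5)·(-2) = 13/5.
Expected payoff of Center: (1/5)·0 + (1/5)·10 + (3/5)·(-2) = 4/5.
Expected payoff of Right: (1/5)·12 + (1/5)·11 + (3/5)·9 = 10.
The largest is 10, so the kicker's best response is Right.

Right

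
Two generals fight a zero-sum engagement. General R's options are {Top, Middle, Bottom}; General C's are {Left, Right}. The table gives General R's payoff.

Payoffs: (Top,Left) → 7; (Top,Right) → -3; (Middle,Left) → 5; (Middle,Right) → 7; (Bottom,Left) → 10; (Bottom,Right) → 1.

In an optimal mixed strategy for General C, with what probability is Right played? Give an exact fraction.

5/11

Row minima: Top → -3, Middle → 5, Bottom → 1; maximin = 5.
Column maxima: Left → 10, Right → 7; minimax = 7.
5 ≠ 7, so there is no saddle point; optimal play is mixed.
Top is strictly dominated by Bottom, so General R never plays it.
On the remaining 2×2 (Middle, Bottom vs Left, Right):
Let General R play Middle with probability p. Expected payoff against Left: 5p + 10(1−p) = −5p + 10; against Right: 7p + 1(1−p) = 6p + 1.
Setting these equal: −5p + 10 = 6p + 1 ⇒ −11p = -9 ⇒ p = 9/11, and the value is (-5)·(9/11) + 10 = 65/11.
For General C: with q = P(Left), equating Middle's and Bottom's payoffs gives −2q + 7 = 9q + 1 ⇒ q = 6/11.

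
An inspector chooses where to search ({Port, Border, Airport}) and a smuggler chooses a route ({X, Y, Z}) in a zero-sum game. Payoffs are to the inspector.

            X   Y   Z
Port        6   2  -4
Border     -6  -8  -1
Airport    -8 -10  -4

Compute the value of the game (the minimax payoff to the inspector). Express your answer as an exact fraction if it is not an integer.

Row minima: Port → -4, Border → -8, Airport → -10; maximin = -4.
Column maxima: X → 6, Y → 2, Z → -1; minimax = -1.
-4 ≠ -1, so there is no saddle point; optimal play is mixed.
Airport is strictly dominated by Border, so the inspector never plays it.
X is strictly dominated by Y (it gives the inspector strictly more in every row), so the smuggler never plays it.
On the remaining 2×2 (Port, Border vs Y, Z):
Let the inspector play Port with probability p. Expected payoff against Y: 2p + (-8)(1−p) = 10p − 8; against Z: (-4)p + (-1)(1−p) = −3p − 1.
Setting these equal: 10p − 8 = −3p − 1 ⇒ 13p = 7 ⇒ p = 7/13, and the value is (10)·(7/13) − 8 = -34/13.
For the smuggler: with q = P(Y), equating Port's and Border's payoffs gives 6q − 4 = −7q − 1 ⇒ q = 3/13.

-34/13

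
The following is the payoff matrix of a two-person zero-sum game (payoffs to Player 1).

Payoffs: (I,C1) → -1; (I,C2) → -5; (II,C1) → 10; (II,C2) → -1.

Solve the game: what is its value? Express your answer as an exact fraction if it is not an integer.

Row minima: I → -5, II → -1; maximin = -1.
Column maxima: C1 → 10, C2 → -1; minimax = -1.
Since maximin = minimax = -1, there is a saddle point and the value is -1.

-1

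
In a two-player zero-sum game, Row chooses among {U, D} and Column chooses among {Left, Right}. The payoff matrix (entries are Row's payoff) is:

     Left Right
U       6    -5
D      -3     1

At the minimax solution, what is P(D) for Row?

11/15

Row minima: U → -5, D → -3; maximin = -3.
Column maxima: Left → 6, Right → 1; minimax = 1.
-3 ≠ 1, so there is no saddle point; optimal play is mixed.
Let Row play U with probability p. Expected payoff against Left: 6p + (-3)(1−p) = 9p − 3; against Right: (-5)p + 1(1−p) = −6p + 1.
Setting these equal: 9p − 3 = −6p + 1 ⇒ 15p = 4 ⇒ p = 4/15, and the value is (9)·(4/15) − 3 = -3/5.
For Column: with q = P(Left), equating U's and D's payoffs gives 11q − 5 = −4q + 1 ⇒ q = 2/5.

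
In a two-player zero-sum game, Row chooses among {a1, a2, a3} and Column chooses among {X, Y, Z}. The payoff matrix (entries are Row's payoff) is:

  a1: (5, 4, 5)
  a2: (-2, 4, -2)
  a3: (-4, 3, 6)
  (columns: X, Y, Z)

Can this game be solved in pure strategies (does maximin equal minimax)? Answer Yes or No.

Row minima: a1 → 4, a2 → -2, a3 → -4; maximin = 4.
Column maxima: X → 5, Y → 4, Z → 6; minimax = 4.
maximin = minimax = 4, so a saddle point exists.

Yes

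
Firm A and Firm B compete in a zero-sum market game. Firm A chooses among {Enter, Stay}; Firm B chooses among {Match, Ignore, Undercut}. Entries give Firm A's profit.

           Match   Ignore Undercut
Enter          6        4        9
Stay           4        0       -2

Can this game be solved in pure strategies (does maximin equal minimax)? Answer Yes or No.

Row minima: Enter → 4, Stay → -2; maximin = 4.
Column maxima: Match → 6, Ignore → 4, Undercut → 9; minimax = 4.
maximin = minimax = 4, so a saddle point exists.

Yes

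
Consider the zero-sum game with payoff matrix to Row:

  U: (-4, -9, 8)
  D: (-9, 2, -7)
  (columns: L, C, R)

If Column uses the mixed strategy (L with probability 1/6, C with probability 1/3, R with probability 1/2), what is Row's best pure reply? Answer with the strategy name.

U

Expected payoff of U: (1/6)·(-4) + (1/3)·(-9) + (1/2)·8 = 1/3.
Expected payoff of D: (1/6)·(-9) + (1/3)·2 + (1/2)·(-7) = -13/3.
The largest is 1/3, so Row's best response is U.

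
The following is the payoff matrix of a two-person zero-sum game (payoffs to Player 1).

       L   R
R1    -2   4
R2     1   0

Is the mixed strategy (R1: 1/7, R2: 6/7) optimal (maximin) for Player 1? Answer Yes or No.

Yes

Against L this mix gives (1/7)·(-2) + (6/7)·1 = 4/7.
Against R this mix gives (1/7)·4 + (6/7)·0 = 4/7.
All of Player 2's active replies (L, R) yield 4/7, and no column does worse for Player 1. The mix makes Player 2 indifferent and guarantees 4/7, so it is optimal.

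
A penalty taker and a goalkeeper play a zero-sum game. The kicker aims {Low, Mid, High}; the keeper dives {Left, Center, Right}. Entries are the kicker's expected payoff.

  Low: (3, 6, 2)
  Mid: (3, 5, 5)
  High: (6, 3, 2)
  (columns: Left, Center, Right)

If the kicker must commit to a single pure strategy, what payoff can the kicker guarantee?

3

Row minima: Low → 2, Mid → 3, High → 2.
The best of these is 3.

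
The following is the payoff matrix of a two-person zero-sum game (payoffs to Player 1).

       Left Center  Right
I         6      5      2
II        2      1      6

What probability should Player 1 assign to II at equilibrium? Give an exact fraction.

3/8

Row minima: I → 2, II → 1; maximin = 2.
Column maxima: Left → 6, Center → 5, Right → 6; minimax = 5.
2 ≠ 5, so there is no saddle point; optimal play is mixed.
Left is strictly dominated by Center (it gives Player 1 strictly more in every row), so Player 2 never plays it.
On the remaining 2×2 (I, II vs Center, Right):
Let Player 1 play I with probability p. Expected payoff against Center: 5p + 1(1−p) = 4p + 1; against Right: 2p + 6(1−p) = −4p + 6.
Setting these equal: 4p + 1 = −4p + 6 ⇒ 8p = 5 ⇒ p = 5/8, and the value is (4)·(5/8) + 1 = 7/2.
For Player 2: with q = P(Center), equating I's and II's payoffs gives 3q + 2 = −5q + 6 ⇒ q = 1/2.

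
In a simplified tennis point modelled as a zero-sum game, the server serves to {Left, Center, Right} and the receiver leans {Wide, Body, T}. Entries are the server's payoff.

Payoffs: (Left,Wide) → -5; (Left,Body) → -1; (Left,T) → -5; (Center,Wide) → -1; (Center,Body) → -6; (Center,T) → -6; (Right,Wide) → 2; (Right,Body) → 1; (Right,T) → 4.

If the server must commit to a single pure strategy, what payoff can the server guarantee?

Row minima: Left → -5, Center → -6, Right → 1.
The best of these is 1.

1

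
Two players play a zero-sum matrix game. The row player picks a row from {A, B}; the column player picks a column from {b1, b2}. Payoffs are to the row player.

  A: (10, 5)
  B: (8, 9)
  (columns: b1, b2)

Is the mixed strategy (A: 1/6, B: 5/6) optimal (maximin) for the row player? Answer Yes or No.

Against b1 this mix gives (1/6)·10 + (5/6)·8 = 25/3.
Against b2 this mix gives (1/6)·5 + (5/6)·9 = 25/3.
All of the column player's active replies (b1, b2) yield 25/3, and no column does worse for the row player. The mix makes the column player indifferent and guarantees 25/3, so it is optimal.

Yes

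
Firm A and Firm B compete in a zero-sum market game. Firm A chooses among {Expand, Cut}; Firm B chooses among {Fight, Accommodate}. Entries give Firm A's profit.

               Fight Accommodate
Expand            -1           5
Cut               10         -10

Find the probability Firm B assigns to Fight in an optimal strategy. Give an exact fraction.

Row minima: Expand → -1, Cut → -10; maximin = -1.
Column maxima: Fight → 10, Accommodate → 5; minimax = 5.
-1 ≠ 5, so there is no saddle point; optimal play is mixed.
Let Firm A play Expand with probability p. Expected payoff against Fight: (-1)p + 10(1−p) = −11p + 10; against Accommodate: 5p + (-10)(1−p) = 15p − 10.
Setting these equal: −11p + 10 = 15p − 10 ⇒ −26p = -20 ⇒ p = 10/13, and the value is (-11)·(10/13) + 10 = 20/13.
For Firm B: with q = P(Fight), equating Expand's and Cut's payoffs gives −6q + 5 = 20q − 10 ⇒ q = 15/26.

15/26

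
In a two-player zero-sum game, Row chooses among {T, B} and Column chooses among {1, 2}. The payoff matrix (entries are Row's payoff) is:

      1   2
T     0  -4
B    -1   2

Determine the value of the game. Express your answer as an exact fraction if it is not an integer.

Row minima: T → -4, B → -1; maximin = -1.
Column maxima: 1 → 0, 2 → 2; minimax = 0.
-1 ≠ 0, so there is no saddle point; optimal play is mixed.
Let Row play T with probability p. Expected payoff against 1: 0p + (-1)(1−p) = p − 1; against 2: (-4)p + 2(1−p) = −6p + 2.
Setting these equal: p − 1 = −6p + 2 ⇒ 7p = 3 ⇒ p = 3/7, and the value is (1)·(3/7) − 1 = -4/7.
For Column: with q = P(1), equating T's and B's payoffs gives 4q − 4 = −3q + 2 ⇒ q = 6/7.

-4/7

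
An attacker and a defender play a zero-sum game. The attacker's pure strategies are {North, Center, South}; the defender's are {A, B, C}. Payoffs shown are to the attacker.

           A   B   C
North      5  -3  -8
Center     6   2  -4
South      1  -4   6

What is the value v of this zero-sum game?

-1/4

Row minima: North → -8, Center → -4, South → -4; maximin = -4.
Column maxima: A → 6, B → 2, C → 6; minimax = 2.
-4 ≠ 2, so there is no saddle point; optimal play is mixed.
North is strictly dominated by Center, so the attacker never plays it.
A is strictly dominated by B (it gives the attacker strictly more in every row), so the defender never plays it.
On the remaining 2×2 (Center, South vs B, C):
Let the attacker play Center with probability p. Expected payoff against B: 2p + (-4)(1−p) = 6p − 4; against C: (-4)p + 6(1−p) = −10p + 6.
Setting these equal: 6p − 4 = −10p + 6 ⇒ 16p = 10 ⇒ p = 5/8, and the value is (6)·(5/8) − 4 = -1/4.
For the defender: with q = P(B), equating Center's and South's payoffs gives 6q − 4 = −10q + 6 ⇒ q = 5/8.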